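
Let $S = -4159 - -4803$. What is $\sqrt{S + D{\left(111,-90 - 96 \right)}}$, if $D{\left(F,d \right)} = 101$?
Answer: $\sqrt{745} \approx 27.295$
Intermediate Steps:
$S = 644$ ($S = -4159 + 4803 = 644$)
$\sqrt{S + D{\left(111,-90 - 96 \right)}} = \sqrt{644 + 101} = \sqrt{745}$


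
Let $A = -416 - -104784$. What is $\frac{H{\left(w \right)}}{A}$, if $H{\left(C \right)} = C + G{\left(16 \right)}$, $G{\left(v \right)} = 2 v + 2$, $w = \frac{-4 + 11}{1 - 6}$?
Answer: $\frac{163}{521840} \approx 0.00031236$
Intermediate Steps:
$w = - \frac{7}{5}$ ($w = \frac{7}{-5} = 7 \left(- \frac{1}{5}\right) = - \frac{7}{5} \approx -1.4$)
$G{\left(v \right)} = 2 + 2 v$
$A = 104368$ ($A = -416 + 104784 = 104368$)
$H{\left(C \right)} = 34 + C$ ($H{\left(C \right)} = C + \left(2 + 2 \cdot 16\right) = C + \left(2 + 32\right) = C + 34 = 34 + C$)
$\frac{H{\left(w \right)}}{A} = \frac{34 - \frac{7}{5}}{104368} = \frac{163}{5} \cdot \frac{1}{104368} = \frac{163}{521840}$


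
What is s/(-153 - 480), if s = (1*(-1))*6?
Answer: 2/211 ≈ 0.0094787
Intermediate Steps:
s = -6 (s = -1*6 = -6)
s/(-153 - 480) = -6/(-153 - 480) = -6/(-633) = -1/633*(-6) = 2/211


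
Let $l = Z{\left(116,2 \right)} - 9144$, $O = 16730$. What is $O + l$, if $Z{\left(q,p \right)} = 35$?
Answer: $7621$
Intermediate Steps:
$l = -9109$ ($l = 35 - 9144 = -9109$)
$O + l = 16730 - 9109 = 7621$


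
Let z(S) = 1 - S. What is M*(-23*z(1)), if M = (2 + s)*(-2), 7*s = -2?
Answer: 0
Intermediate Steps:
s = -2/7 (s = (⅐)*(-2) = -2/7 ≈ -0.28571)
M = -24/7 (M = (2 - 2/7)*(-2) = (12/7)*(-2) = -24/7 ≈ -3.4286)
M*(-23*z(1)) = -(-552)*(1 - 1*1)/7 = -(-552)*(1 - 1)/7 = -(-552)*0/7 = -24/7*0 = 0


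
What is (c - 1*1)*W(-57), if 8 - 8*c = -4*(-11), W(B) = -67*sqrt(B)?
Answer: 737*I*sqrt(57)/2 ≈ 2782.1*I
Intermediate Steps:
c = -9/2 (c = 1 - (-1)*(-11)/2 = 1 - 1/8*44 = 1 - 11/2 = -9/2 ≈ -4.5000)
(c - 1*1)*W(-57) = (-9/2 - 1*1)*(-67*I*sqrt(57)) = (-9/2 - 1)*(-67*I*sqrt(57)) = -(-737)*I*sqrt(57)/2 = 737*I*sqrt(57)/2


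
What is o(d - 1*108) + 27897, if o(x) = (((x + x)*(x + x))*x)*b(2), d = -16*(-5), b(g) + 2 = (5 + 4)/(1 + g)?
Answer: -59911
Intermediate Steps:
b(g) = -2 + 9/(1 + g) (b(g) = -2 + (5 + 4)/(1 + g) = -2 + 9/(1 + g))
d = 80
o(x) = 4*x³ (o(x) = (((x + x)*(x + x))*x)*((7 - 2*2)/(1 + 2)) = (((2*x)*(2*x))*x)*((7 - 4)/3) = ((4*x²)*x)*((⅓)*3) = (4*x³)*1 = 4*x³)
o(d - 1*108) + 27897 = 4*(80 - 1*108)³ + 27897 = 4*(80 - 108)³ + 27897 = 4*(-28)³ + 27897 = 4*(-21952) + 27897 = -87808 + 27897 = -59911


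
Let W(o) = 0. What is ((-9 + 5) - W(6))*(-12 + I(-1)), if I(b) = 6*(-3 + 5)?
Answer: 0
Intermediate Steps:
I(b) = 12 (I(b) = 6*2 = 12)
((-9 + 5) - W(6))*(-12 + I(-1)) = ((-9 + 5) - 1*0)*(-12 + 12) = (-4 + 0)*0 = -4*0 = 0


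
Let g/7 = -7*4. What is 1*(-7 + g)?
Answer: -203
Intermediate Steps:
g = -196 (g = 7*(-7*4) = 7*(-28) = -196)
1*(-7 + g) = 1*(-7 - 196) = 1*(-203) = -203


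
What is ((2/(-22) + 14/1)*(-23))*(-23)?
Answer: 80937/11 ≈ 7357.9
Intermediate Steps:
((2/(-22) + 14/1)*(-23))*(-23) = ((2*(-1/22) + 14*1)*(-23))*(-23) = ((-1/11 + 14)*(-23))*(-23) = ((153/11)*(-23))*(-23) = -3519/11*(-23) = 80937/11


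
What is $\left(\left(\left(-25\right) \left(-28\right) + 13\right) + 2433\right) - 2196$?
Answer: $950$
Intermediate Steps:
$\left(\left(\left(-25\right) \left(-28\right) + 13\right) + 2433\right) - 2196 = \left(\left(700 + 13\right) + 2433\right) - 2196 = \left(713 + 2433\right) - 2196 = 3146 - 2196 = 950$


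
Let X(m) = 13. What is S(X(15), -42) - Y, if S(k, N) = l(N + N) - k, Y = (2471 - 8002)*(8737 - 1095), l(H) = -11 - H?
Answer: 42267962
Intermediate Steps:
Y = -42267902 (Y = -5531*7642 = -42267902)
S(k, N) = -11 - k - 2*N (S(k, N) = (-11 - (N + N)) - k = (-11 - 2*N) - k = -11 - k - 2*N)
S(X(15), -42) - Y = (-11 - 1*13 - 2*(-42)) - 1*(-42267902) = (-11 - 13 + 84) + 42267902 = 60 + 42267902 = 42267962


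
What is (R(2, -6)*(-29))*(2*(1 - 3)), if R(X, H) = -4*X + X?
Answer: -696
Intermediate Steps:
R(X, H) = -3*X
(R(2, -6)*(-29))*(2*(1 - 3)) = (-3*2*(-29))*(2*(1 - 3)) = (-6*(-29))*(2*(-2)) = 174*(-4) = -696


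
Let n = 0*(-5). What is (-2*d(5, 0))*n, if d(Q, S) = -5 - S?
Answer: 0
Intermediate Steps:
n = 0
(-2*d(5, 0))*n = -2*(-5 - 1*0)*0 = -2*(-5 + 0)*0 = -2*(-5)*0 = 10*0 = 0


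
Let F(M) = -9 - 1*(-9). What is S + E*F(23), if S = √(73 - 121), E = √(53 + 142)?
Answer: 4*I*√3 ≈ 6.9282*I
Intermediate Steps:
E = √195 ≈ 13.964
S = 4*I*√3 (S = √(-48) = 4*I*√3 ≈ 6.9282*I)
F(M) = 0 (F(M) = -9 + 9 = 0)
S + E*F(23) = 4*I*√3 + √195*0 = 4*I*√3 + 0 = 4*I*√3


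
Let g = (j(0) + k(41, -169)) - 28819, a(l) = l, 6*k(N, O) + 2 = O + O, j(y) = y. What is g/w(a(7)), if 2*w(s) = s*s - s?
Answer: -86627/63 ≈ -1375.0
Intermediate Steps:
k(N, O) = -⅓ + O/3 (k(N, O) = -⅓ + (O + O)/6 = -⅓ + (2*O)/6 = -⅓ + O/3)
w(s) = s²/2 - s/2 (w(s) = (s*s - s)/2 = (s² - s)/2 = s²/2 - s/2)
g = -86627/3 (g = (0 + (-⅓ + (⅓)*(-169))) - 28819 = (0 + (-⅓ - 169/3)) - 28819 = (0 - 170/3) - 28819 = -170/3 - 28819 = -86627/3 ≈ -28876.)
g/w(a(7)) = -86627*2/(7*(-1 + 7))/3 = -86627/(3*((½)*7*6)) = -86627/3/21 = -86627/3*1/21 = -86627/63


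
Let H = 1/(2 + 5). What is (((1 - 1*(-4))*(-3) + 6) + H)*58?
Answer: -3596/7 ≈ -513.71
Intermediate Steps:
H = 1/7 ≈ 0.14286
(((1 - 1*(-4))*(-3) + 6) + H)*58 = (((1 - 1*(-4))*(-3) + 6) + 1/7)*58 = (((1 + 4)*(-3) + 6) + 1/7)*58 = ((5*(-3) + 6) + 1/7)*58 = ((-15 + 6) + 1/7)*58 = (-9 + 1/7)*58 = -62/7*58 = -3596/7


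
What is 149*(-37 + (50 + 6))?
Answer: 2831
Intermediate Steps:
149*(-37 + (50 + 6)) = 149*(-37 + 56) = 149*19 = 2831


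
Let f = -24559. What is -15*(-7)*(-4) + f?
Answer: -24979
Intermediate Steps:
-15*(-7)*(-4) + f = -15*(-7)*(-4) - 24559 = 105*(-4) - 24559 = -420 - 24559 = -24979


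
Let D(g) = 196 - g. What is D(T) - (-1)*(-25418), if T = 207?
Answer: -25429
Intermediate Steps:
D(T) - (-1)*(-25418) = (196 - 1*207) - (-1)*(-25418) = (196 - 207) - 1*25418 = -11 - 25418 = -25429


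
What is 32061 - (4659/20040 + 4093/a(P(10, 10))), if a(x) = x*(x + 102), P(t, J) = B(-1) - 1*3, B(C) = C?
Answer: 5248774039/163660 ≈ 32071.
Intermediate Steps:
P(t, J) = -4 (P(t, J) = -1 - 1*3 = -1 - 3 = -4)
a(x) = x*(102 + x)
32061 - (4659/20040 + 4093/a(P(10, 10))) = 32061 - (4659/20040 + 4093/((-4*(102 - 4)))) = 32061 - (4659*(1/20040) + 4093/((-4*98))) = 32061 - (1553/6680 + 4093/(-392)) = 32061 - (1553/6680 + 4093*(-1/392)) = 32061 - (1553/6680 - 4093/392) = 32061 - 1*(-1670779/163660) = 32061 + 1670779/163660 = 5248774039/163660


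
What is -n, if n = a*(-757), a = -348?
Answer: -263436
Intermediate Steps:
n = 263436 (n = -348*(-757) = 263436)
-n = -1*263436 = -263436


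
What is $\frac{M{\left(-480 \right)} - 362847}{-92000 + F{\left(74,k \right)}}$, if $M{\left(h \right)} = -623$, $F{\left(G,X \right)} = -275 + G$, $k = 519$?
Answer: $\frac{363470}{92201} \approx 3.9421$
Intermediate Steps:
$\frac{M{\left(-480 \right)} - 362847}{-92000 + F{\left(74,k \right)}} = \frac{-623 - 362847}{-92000 + \left(-275 + 74\right)} = - \frac{363470}{-92000 - 201} = - \frac{363470}{-92201} = \left(-363470\right) \left(- \frac{1}{92201}\right) = \frac{363470}{92201}$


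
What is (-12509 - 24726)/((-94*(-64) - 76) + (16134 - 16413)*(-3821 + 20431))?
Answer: 677/84150 ≈ 0.0080452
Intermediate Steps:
(-12509 - 24726)/((-94*(-64) - 76) + (16134 - 16413)*(-3821 + 20431)) = -37235/((6016 - 76) - 279*16610) = -37235/(5940 - 4634190) = -37235/(-4628250) = -37235*(-1/4628250) = 677/84150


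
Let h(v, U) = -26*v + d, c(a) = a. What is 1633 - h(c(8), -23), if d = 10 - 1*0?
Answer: 1831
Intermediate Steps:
d = 10 (d = 10 + 0 = 10)
h(v, U) = 10 - 26*v (h(v, U) = -26*v + 10 = 10 - 26*v)
1633 - h(c(8), -23) = 1633 - (10 - 26*8) = 1633 - (10 - 208) = 1633 - 1*(-198) = 1633 + 198 = 1831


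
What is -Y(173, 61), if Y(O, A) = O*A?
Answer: -10553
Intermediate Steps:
Y(O, A) = A*O
-Y(173, 61) = -61*173 = -1*10553 = -10553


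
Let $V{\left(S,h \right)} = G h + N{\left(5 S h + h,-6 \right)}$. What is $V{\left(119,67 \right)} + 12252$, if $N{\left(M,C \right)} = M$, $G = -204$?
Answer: $38516$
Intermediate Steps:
$V{\left(S,h \right)} = - 203 h + 5 S h$ ($V{\left(S,h \right)} = - 204 h + \left(5 S h + h\right) = - 204 h + \left(h + 5 S h\right) = - 203 h + 5 S h$)
$V{\left(119,67 \right)} + 12252 = 67 \left(-203 + 5 \cdot 119\right) + 12252 = 67 \left(-203 + 595\right) + 12252 = 67 \cdot 392 + 12252 = 26264 + 12252 = 38516$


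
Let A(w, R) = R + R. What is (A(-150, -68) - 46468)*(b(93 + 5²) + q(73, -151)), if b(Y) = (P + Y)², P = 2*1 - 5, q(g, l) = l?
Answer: -609300696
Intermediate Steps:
A(w, R) = 2*R
P = -3 (P = 2 - 5 = -3)
b(Y) = (-3 + Y)²
(A(-150, -68) - 46468)*(b(93 + 5²) + q(73, -151)) = (2*(-68) - 46468)*((-3 + (93 + 5²))² - 151) = (-136 - 46468)*((-3 + (93 + 25))² - 151) = -46604*((-3 + 118)² - 151) = -46604*(115² - 151) = -46604*(13225 - 151) = -46604*13074 = -609300696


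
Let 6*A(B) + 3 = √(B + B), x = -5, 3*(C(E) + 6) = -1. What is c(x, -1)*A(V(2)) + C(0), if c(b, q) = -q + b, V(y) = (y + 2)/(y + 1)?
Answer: -13/3 - 4*√6/9 ≈ -5.4220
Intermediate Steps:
V(y) = (2 + y)/(1 + y)
C(E) = -19/3 (C(E) = -6 + (⅓)*(-1) = -6 - ⅓ = -19/3)
c(b, q) = b - q
A(B) = -½ + √2*√B/6 (A(B) = -½ + √(B + B)/6 = -½ + √(2*B)/6 = -½ + (√2*√B)/6 = -½ + √2*√B/6)
c(x, -1)*A(V(2)) + C(0) = (-5 - 1*(-1))*(-½ + √2*√((2 + 2)/(1 + 2))/6) - 19/3 = (-5 + 1)*(-½ + √2*√(4/3)/6) - 19/3 = -4*(-½ + √2*√((⅓)*4)/6) - 19/3 = -4*(-½ + √2*√(4/3)/6) - 19/3 = -4*(-½ + √2*(2*√3/3)/6) - 19/3 = -4*(-½ + √6/9) - 19/3 = (2 - 4*√6/9) - 19/3 = -13/3 - 4*√6/9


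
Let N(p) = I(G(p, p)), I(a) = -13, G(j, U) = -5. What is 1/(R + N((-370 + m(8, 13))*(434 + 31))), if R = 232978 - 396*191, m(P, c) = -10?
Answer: 1/157329 ≈ 6.3561e-6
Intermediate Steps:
N(p) = -13
R = 157342 (R = 232978 - 75636 = 157342)
1/(R + N((-370 + m(8, 13))*(434 + 31))) = 1/(157342 - 13) = 1/157329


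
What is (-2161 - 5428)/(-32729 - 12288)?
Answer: 7589/45017 ≈ 0.16858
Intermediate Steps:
(-2161 - 5428)/(-32729 - 12288) = -7589/(-45017) = -7589*(-1/45017) = 7589/45017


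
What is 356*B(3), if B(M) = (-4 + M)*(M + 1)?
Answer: -1424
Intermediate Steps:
B(M) = (1 + M)*(-4 + M) (B(M) = (-4 + M)*(1 + M) = (1 + M)*(-4 + M))
356*B(3) = 356*(-4 + 3² - 3*3) = 356*(-4 + 9 - 9) = 356*(-4) = -1424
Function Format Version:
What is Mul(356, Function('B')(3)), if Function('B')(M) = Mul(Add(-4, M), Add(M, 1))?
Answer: -1424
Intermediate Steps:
Function('B')(M) = Mul(Add(1, M), Add(-4, M)) (Function('B')(M) = Mul(Add(-4, M), Add(1, M)) = Mul(Add(1, M), Add(-4, M)))
Mul(356, Function('B')(3)) = Mul(356, Add(-4, Pow(3, 2), Mul(-3, 3))) = Mul(356, Add(-4, 9, -9)) = Mul(356, -4) = -1424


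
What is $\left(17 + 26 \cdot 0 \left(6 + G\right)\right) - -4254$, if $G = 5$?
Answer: $4271$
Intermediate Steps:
$\left(17 + 26 \cdot 0 \left(6 + G\right)\right) - -4254 = \left(17 + 26 \cdot 0 \left(6 + 5\right)\right) - -4254 = \left(17 + 26 \cdot 0 \cdot 11\right) + 4254 = \left(17 + 26 \cdot 0\right) + 4254 = \left(17 + 0\right) + 4254 = 17 + 4254 = 4271$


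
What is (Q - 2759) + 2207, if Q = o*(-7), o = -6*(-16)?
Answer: -1224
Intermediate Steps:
o = 96
Q = -672 (Q = 96*(-7) = -672)
(Q - 2759) + 2207 = (-672 - 2759) + 2207 = -3431 + 2207 = -1224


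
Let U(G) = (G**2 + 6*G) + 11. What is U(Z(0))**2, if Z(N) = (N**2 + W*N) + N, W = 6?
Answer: 121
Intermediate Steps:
Z(N) = N**2 + 7*N (Z(N) = (N**2 + 6*N) + N = N**2 + 7*N)
U(G) = 11 + G**2 + 6*G
U(Z(0))**2 = (11 + (0*(7 + 0))**2 + 6*(0*(7 + 0)))**2 = (11 + (0*7)**2 + 6*(0*7))**2 = (11 + 0**2 + 6*0)**2 = (11 + 0 + 0)**2 = 11**2 = 121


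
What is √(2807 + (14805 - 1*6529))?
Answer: √11083 ≈ 105.28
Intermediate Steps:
√(2807 + (14805 - 1*6529)) = √(2807 + (14805 - 6529)) = √(2807 + 8276) = √11083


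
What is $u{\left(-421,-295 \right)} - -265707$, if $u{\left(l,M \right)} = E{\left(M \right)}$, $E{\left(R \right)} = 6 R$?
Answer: $263937$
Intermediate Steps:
$u{\left(l,M \right)} = 6 M$
$u{\left(-421,-295 \right)} - -265707 = 6 \left(-295\right) - -265707 = -1770 + 265707 = 263937$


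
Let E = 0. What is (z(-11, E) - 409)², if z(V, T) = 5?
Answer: 163216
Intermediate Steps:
(z(-11, E) - 409)² = (5 - 409)² = (-404)² = 163216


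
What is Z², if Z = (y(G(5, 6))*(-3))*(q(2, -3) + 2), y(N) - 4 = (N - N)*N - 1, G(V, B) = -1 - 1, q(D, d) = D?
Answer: 1296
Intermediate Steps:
G(V, B) = -2
y(N) = 3 (y(N) = 4 + ((N - N)*N - 1) = 4 + (0*N - 1) = 4 + (0 - 1) = 4 - 1 = 3)
Z = -36 (Z = (3*(-3))*(2 + 2) = -9*4 = -36)
Z² = (-36)² = 1296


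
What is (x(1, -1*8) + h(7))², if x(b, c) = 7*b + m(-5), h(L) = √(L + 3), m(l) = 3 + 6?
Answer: (16 + √10)² ≈ 367.19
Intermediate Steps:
m(l) = 9
h(L) = √(3 + L)
x(b, c) = 9 + 7*b (x(b, c) = 7*b + 9 = 9 + 7*b)
(x(1, -1*8) + h(7))² = ((9 + 7*1) + √(3 + 7))² = ((9 + 7) + √10)² = (16 + √10)²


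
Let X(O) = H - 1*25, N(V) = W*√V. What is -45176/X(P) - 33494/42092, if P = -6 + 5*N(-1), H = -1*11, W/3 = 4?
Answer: 237542801/189414 ≈ 1254.1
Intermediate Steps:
W = 12 (W = 3*4 = 12)
N(V) = 12*√V
H = -11
P = -6 + 60*I (P = -6 + 5*(12*√(-1)) = -6 + 5*(12*I) = -6 + 60*I ≈ -6.0 + 60.0*I)
X(O) = -36 (X(O) = -11 - 1*25 = -11 - 25 = -36)
-45176/X(P) - 33494/42092 = -45176/(-36) - 33494/42092 = -45176*(-1/36) - 33494*1/42092 = 11294/9 - 16747/21046 = 237542801/189414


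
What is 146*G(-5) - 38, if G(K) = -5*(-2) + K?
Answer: 692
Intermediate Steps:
G(K) = 10 + K
146*G(-5) - 38 = 146*(10 - 5) - 38 = 146*5 - 38 = 730 - 38 = 692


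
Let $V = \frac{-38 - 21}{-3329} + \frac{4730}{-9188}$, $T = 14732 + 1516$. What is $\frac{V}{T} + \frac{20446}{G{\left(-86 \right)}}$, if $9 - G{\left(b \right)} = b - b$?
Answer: $\frac{1693525702580219}{745462756944} \approx 2271.8$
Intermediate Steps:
$T = 16248$
$G{\left(b \right)} = 9$ ($G{\left(b \right)} = 9 - \left(b - b\right) = 9 - 0 = 9 + 0 = 9$)
$V = - \frac{7602039}{15293426}$ ($V = \left(-38 - 21\right) \left(- \frac{1}{3329}\right) + 4730 \left(- \frac{1}{9188}\right) = \left(-59\right) \left(- \frac{1}{3329}\right) - \frac{2365}{4594} = \frac{59}{3329} - \frac{2365}{4594} = - \frac{7602039}{15293426} \approx -0.49708$)
$\frac{V}{T} + \frac{20446}{G{\left(-86 \right)}} = - \frac{7602039}{15293426 \cdot 16248} + \frac{20446}{9} = \left(- \frac{7602039}{15293426}\right) \frac{1}{16248} + 20446 \cdot \frac{1}{9} = - \frac{2534013}{82829195216} + \frac{20446}{9} = \frac{1693525702580219}{745462756944}$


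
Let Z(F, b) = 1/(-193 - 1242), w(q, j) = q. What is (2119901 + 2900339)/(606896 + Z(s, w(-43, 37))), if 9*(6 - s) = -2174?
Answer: 7204044400/870895759 ≈ 8.2720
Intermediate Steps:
s = 2228/9 (s = 6 - ⅑*(-2174) = 6 + 2174/9 = 2228/9 ≈ 247.56)
Z(F, b) = -1/1435 (Z(F, b) = 1/(-1435) = -1/1435)
(2119901 + 2900339)/(606896 + Z(s, w(-43, 37))) = (2119901 + 2900339)/(606896 - 1/1435) = 5020240/(870895759/1435) = 5020240*(1435/870895759) = 7204044400/870895759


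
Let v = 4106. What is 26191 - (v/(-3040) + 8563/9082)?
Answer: 9514814627/363280 ≈ 26191.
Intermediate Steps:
26191 - (v/(-3040) + 8563/9082) = 26191 - (4106/(-3040) + 8563/9082) = 26191 - (4106*(-1/3040) + 8563*(1/9082)) = 26191 - (-2053/1520 + 8563/9082) = 26191 - 1*(-148147/363280) = 26191 + 148147/363280 = 9514814627/363280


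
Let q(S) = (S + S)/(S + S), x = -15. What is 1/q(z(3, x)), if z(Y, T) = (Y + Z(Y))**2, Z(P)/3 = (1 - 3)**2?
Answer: 1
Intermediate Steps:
Z(P) = 12 (Z(P) = 3*(1 - 3)**2 = 3*(-2)**2 = 3*4 = 12)
z(Y, T) = (12 + Y)**2 (z(Y, T) = (Y + 12)**2 = (12 + Y)**2)
q(S) = 1 (q(S) = (2*S)/((2*S)) = (2*S)*(1/(2*S)) = 1)
1/q(z(3, x)) = 1/1 = 1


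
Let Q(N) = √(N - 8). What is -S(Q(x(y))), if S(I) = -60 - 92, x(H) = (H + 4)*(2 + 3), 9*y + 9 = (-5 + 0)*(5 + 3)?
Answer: 152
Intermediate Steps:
y = -49/9 (y = -1 + ((-5 + 0)*(5 + 3))/9 = -1 + (-5*8)/9 = -1 + (⅑)*(-40) = -1 - 40/9 = -49/9 ≈ -5.4444)
x(H) = 20 + 5*H (x(H) = (4 + H)*5 = 20 + 5*H)
Q(N) = √(-8 + N)
S(I) = -152
-S(Q(x(y))) = -1*(-152) = 152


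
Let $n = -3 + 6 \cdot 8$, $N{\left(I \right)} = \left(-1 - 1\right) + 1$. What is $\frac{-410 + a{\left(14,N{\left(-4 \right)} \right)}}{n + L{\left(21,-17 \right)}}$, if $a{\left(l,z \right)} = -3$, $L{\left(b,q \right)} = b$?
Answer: $- \frac{413}{66} \approx -6.2576$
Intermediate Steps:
$N{\left(I \right)} = -1$ ($N{\left(I \right)} = -2 + 1 = -1$)
$n = 45$ ($n = -3 + 48 = 45$)
$\frac{-410 + a{\left(14,N{\left(-4 \right)} \right)}}{n + L{\left(21,-17 \right)}} = \frac{-410 - 3}{45 + 21} = - \frac{413}{66}$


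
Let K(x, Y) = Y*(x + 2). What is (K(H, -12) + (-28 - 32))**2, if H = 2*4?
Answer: 32400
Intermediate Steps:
H = 8
K(x, Y) = Y*(2 + x)
(K(H, -12) + (-28 - 32))**2 = (-12*(2 + 8) + (-28 - 32))**2 = (-12*10 - 60)**2 = (-120 - 60)**2 = (-180)**2 = 32400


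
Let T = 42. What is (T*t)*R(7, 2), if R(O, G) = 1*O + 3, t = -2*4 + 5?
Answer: -1260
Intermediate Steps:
t = -3 (t = -8 + 5 = -3)
R(O, G) = 3 + O (R(O, G) = O + 3 = 3 + O)
(T*t)*R(7, 2) = (42*(-3))*(3 + 7) = -126*10 = -1260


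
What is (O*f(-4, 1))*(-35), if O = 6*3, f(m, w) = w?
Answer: -630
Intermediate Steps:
O = 18
(O*f(-4, 1))*(-35) = (18*1)*(-35) = 18*(-35) = -630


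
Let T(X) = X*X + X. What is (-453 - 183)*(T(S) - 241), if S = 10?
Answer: 83316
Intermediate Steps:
T(X) = X + X² (T(X) = X² + X = X + X²)
(-453 - 183)*(T(S) - 241) = (-453 - 183)*(10*(1 + 10) - 241) = -636*(10*11 - 241) = -636*(110 - 241) = -636*(-131) = 83316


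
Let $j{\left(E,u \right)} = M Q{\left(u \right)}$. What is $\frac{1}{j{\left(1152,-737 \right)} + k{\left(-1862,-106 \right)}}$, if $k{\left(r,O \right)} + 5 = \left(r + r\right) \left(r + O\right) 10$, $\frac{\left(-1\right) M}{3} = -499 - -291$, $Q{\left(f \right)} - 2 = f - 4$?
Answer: $\frac{1}{72827179} \approx 1.3731 \cdot 10^{-8}$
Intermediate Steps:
$Q{\left(f \right)} = -2 + f$ ($Q{\left(f \right)} = 2 + \left(f - 4\right) = 2 + \left(-4 + f\right) = -2 + f$)
$M = 624$ ($M = - 3 \left(-499 - -291\right) = - 3 \left(-499 + 291\right) = \left(-3\right) \left(-208\right) = 624$)
$j{\left(E,u \right)} = -1248 + 624 u$ ($j{\left(E,u \right)} = 624 \left(-2 + u\right) = -1248 + 624 u$)
$k{\left(r,O \right)} = -5 + 20 r \left(O + r\right)$ ($k{\left(r,O \right)} = -5 + \left(r + r\right) \left(r + O\right) 10 = -5 + 2 r \left(O + r\right) 10 = -5 + 20 r \left(O + r\right)$)
$\frac{1}{j{\left(1152,-737 \right)} + k{\left(-1862,-106 \right)}} = \frac{1}{\left(-1248 + 624 \left(-737\right)\right) + \left(-5 + 20 \left(-1862\right)^{2} + 20 \left(-106\right) \left(-1862\right)\right)} = \frac{1}{\left(-1248 - 459888\right) + \left(-5 + 20 \cdot 3467044 + 3947440\right)} = \frac{1}{-461136 + \left(-5 + 69340880 + 3947440\right)} = \frac{1}{-461136 + 73288315} = \frac{1}{72827179}$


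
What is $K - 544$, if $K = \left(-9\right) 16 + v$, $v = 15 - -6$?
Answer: $-667$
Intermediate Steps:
$v = 21$ ($v = 15 + 6 = 21$)
$K = -123$ ($K = \left(-9\right) 16 + 21 = -144 + 21 = -123$)
$K - 544 = -123 - 544 = -667$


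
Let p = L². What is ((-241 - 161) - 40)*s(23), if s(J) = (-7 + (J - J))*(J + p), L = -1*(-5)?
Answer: 148512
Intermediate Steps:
L = 5
p = 25 (p = 5² = 25)
s(J) = -175 - 7*J (s(J) = (-7 + (J - J))*(J + 25) = (-7 + 0)*(25 + J) = -7*(25 + J) = -175 - 7*J)
((-241 - 161) - 40)*s(23) = ((-241 - 161) - 40)*(-175 - 7*23) = (-402 - 40)*(-175 - 161) = -442*(-336) = 148512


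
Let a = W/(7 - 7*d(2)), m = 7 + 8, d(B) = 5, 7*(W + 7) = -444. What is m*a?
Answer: 7395/196 ≈ 37.730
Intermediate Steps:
W = -493/7 (W = -7 + (⅐)*(-444) = -7 - 444/7 = -493/7 ≈ -70.429)
m = 15
a = 493/196 (a = -493/(7*(7 - 7*5)) = -493/(7*(7 - 35)) = -493/7/(-28) = -493/7*(-1/28) = 493/196 ≈ 2.5153)
m*a = 15*(493/196) = 7395/196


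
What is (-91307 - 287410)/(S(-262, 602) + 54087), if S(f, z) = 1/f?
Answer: -99223854/14170793 ≈ -7.0020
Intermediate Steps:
(-91307 - 287410)/(S(-262, 602) + 54087) = (-91307 - 287410)/(1/(-262) + 54087) = -378717/(-1/262 + 54087) = -378717/14170793/262 = -378717*262/14170793 = -99223854/14170793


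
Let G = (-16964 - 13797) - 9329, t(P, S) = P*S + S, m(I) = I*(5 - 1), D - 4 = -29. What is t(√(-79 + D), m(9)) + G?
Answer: -40054 + 72*I*√26 ≈ -40054.0 + 367.13*I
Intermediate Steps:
D = -25 (D = 4 - 29 = -25)
m(I) = 4*I (m(I) = I*4 = 4*I)
t(P, S) = S + P*S
G = -40090 (G = -30761 - 9329 = -40090)
t(√(-79 + D), m(9)) + G = (4*9)*(1 + √(-79 - 25)) - 40090 = 36*(1 + √(-104)) - 40090 = 36*(1 + 2*I*√26) - 40090 = (36 + 72*I*√26) - 40090 = -40054 + 72*I*√26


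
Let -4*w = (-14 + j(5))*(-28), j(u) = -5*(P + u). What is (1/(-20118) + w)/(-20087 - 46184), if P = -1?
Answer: 4788085/1333239978 ≈ 0.0035913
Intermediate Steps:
j(u) = 5 - 5*u (j(u) = -5*(-1 + u) = 5 - 5*u)
w = -238 (w = -(-14 + (5 - 5*5))*(-28)/4 = -(-14 + (5 - 25))*(-28)/4 = -(-14 - 20)*(-28)/4 = -(-17)*(-28)/2 = -1/4*952 = -238)
(1/(-20118) + w)/(-20087 - 46184) = (1/(-20118) - 238)/(-20087 - 46184) = (-1/20118 - 238)/(-66271) = -4788085/20118*(-1/66271) = 4788085/1333239978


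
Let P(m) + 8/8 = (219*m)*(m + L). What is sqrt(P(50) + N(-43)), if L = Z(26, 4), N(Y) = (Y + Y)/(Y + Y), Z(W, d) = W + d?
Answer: 20*sqrt(2190) ≈ 935.95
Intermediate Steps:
N(Y) = 1 (N(Y) = (2*Y)/((2*Y)) = (2*Y)*(1/(2*Y)) = 1)
L = 30 (L = 26 + 4 = 30)
P(m) = -1 + 219*m*(30 + m) (P(m) = -1 + (219*m)*(m + 30) = -1 + (219*m)*(30 + m) = -1 + 219*m*(30 + m))
sqrt(P(50) + N(-43)) = sqrt((-1 + 219*50**2 + 6570*50) + 1) = sqrt((-1 + 219*2500 + 328500) + 1) = sqrt((-1 + 547500 + 328500) + 1) = sqrt(875999 + 1) = sqrt(876000) = 20*sqrt(2190)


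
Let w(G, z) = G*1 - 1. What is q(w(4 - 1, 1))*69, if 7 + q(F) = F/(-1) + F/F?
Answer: -552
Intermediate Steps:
w(G, z) = -1 + G (w(G, z) = G - 1 = -1 + G)
q(F) = -6 - F (q(F) = -7 + (F/(-1) + F/F) = -7 + (F*(-1) + 1) = -7 + (-F + 1) = -7 + (1 - F) = -6 - F)
q(w(4 - 1, 1))*69 = (-6 - (-1 + (4 - 1)))*69 = (-6 - (-1 + 3))*69 = (-6 - 1*2)*69 = (-6 - 2)*69 = -8*69 = -552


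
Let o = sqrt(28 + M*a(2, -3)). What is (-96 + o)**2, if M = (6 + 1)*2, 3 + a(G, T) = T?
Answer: 9160 - 384*I*sqrt(14) ≈ 9160.0 - 1436.8*I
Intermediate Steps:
a(G, T) = -3 + T
M = 14 (M = 7*2 = 14)
o = 2*I*sqrt(14) (o = sqrt(28 + 14*(-3 - 3)) = sqrt(28 + 14*(-6)) = sqrt(28 - 84) = sqrt(-56) = 2*I*sqrt(14) ≈ 7.4833*I)
(-96 + o)**2 = (-96 + 2*I*sqrt(14))**2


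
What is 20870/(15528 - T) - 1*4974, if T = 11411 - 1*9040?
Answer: -65422048/13157 ≈ -4972.4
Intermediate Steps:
T = 2371 (T = 11411 - 9040 = 2371)
20870/(15528 - T) - 1*4974 = 20870/(15528 - 1*2371) - 1*4974 = 20870/(15528 - 2371) - 4974 = 20870/13157 - 4974 = -65422048/13157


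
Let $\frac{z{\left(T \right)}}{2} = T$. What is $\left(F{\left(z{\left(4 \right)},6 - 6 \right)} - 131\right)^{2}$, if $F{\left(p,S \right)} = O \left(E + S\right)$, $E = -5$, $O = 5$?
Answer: $24336$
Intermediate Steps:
$z{\left(T \right)} = 2 T$
$F{\left(p,S \right)} = -25 + 5 S$ ($F{\left(p,S \right)} = 5 \left(-5 + S\right) = -25 + 5 S$)
$\left(F{\left(z{\left(4 \right)},6 - 6 \right)} - 131\right)^{2} = \left(\left(-25 + 5 \left(6 - 6\right)\right) - 131\right)^{2} = \left(\left(-25 + 5 \cdot 0\right) - 131\right)^{2} = \left(\left(-25 + 0\right) - 131\right)^{2} = \left(-25 - 131\right)^{2} = \left(-156\right)^{2} = 24336$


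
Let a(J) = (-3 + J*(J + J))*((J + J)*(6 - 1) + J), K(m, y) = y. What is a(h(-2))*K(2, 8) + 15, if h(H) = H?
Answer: -865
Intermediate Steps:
a(J) = 11*J*(-3 + 2*J**2) (a(J) = (-3 + J*(2*J))*((2*J)*5 + J) = (-3 + 2*J**2)*(10*J + J) = (-3 + 2*J**2)*(11*J) = 11*J*(-3 + 2*J**2))
a(h(-2))*K(2, 8) + 15 = (-33*(-2) + 22*(-2)**3)*8 + 15 = (66 + 22*(-8))*8 + 15 = (66 - 176)*8 + 15 = -110*8 + 15 = -880 + 15 = -865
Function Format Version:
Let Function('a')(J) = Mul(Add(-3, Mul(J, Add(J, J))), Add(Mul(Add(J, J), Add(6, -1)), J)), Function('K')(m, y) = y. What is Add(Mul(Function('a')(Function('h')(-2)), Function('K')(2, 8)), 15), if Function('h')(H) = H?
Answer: -865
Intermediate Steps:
Function('a')(J) = Mul(11, J, Add(-3, Mul(2, Pow(J, 2)))) (Function('a')(J) = Mul(Add(-3, Mul(J, Mul(2, J))), Add(Mul(Mul(2, J), 5), J)) = Mul(Add(-3, Mul(2, Pow(J, 2))), Add(Mul(10, J), J)) = Mul(Add(-3, Mul(2, Pow(J, 2))), Mul(11, J)) = Mul(11, J, Add(-3, Mul(2, Pow(J, 2)))))
Add(Mul(Function('a')(Function('h')(-2)), Function('K')(2, 8)), 15) = Add(Mul(Add(Mul(-33, -2), Mul(22, Pow(-2, 3))), 8), 15) = Add(Mul(Add(66, Mul(22, -8)), 8), 15) = Add(Mul(Add(66, -176), 8), 15) = Add(Mul(-110, 8), 15) = Add(-880, 15) = -865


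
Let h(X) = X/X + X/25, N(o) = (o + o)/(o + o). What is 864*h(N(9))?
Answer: 22464/25 ≈ 898.56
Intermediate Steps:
N(o) = 1 (N(o) = (2*o)/((2*o)) = (2*o)*(1/(2*o)) = 1)
h(X) = 1 + X/25 (h(X) = 1 + X*(1/25) = 1 + X/25)
864*h(N(9)) = 864*(1 + (1/25)*1) = 864*(1 + 1/25) = 864*(26/25) = 22464/25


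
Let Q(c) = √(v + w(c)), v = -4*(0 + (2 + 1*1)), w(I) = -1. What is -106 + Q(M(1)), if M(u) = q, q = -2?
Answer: -106 + I*√13 ≈ -106.0 + 3.6056*I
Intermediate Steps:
v = -12 (v = -4*(0 + (2 + 1)) = -4*(0 + 3) = -4*3 = -12)
M(u) = -2
Q(c) = I*√13 (Q(c) = √(-12 - 1) = √(-13) = I*√13)
-106 + Q(M(1)) = -106 + I*√13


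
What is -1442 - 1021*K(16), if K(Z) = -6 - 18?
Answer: 23062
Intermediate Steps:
K(Z) = -24
-1442 - 1021*K(16) = -1442 - 1021*(-24) = -1442 + 24504 = 23062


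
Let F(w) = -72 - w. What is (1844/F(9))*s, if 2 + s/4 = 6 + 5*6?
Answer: -250784/81 ≈ -3096.1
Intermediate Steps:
s = 136 (s = -8 + 4*(6 + 5*6) = -8 + 4*(6 + 30) = -8 + 4*36 = -8 + 144 = 136)
(1844/F(9))*s = (1844/(-72 - 1*9))*136 = (1844/(-72 - 9))*136 = (1844/(-81))*136 = (1844*(-1/81))*136 = -1844/81*136 = -250784/81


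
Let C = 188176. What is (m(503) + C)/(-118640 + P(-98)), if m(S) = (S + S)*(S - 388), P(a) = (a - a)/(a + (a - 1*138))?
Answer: -151933/59320 ≈ -2.5612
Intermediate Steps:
P(a) = 0 (P(a) = 0/(a + (a - 138)) = 0/(a + (-138 + a)) = 0/(-138 + 2*a) = 0)
m(S) = 2*S*(-388 + S) (m(S) = (2*S)*(-388 + S) = 2*S*(-388 + S))
(m(503) + C)/(-118640 + P(-98)) = (2*503*(-388 + 503) + 188176)/(-118640 + 0) = (2*503*115 + 188176)/(-118640) = (115690 + 188176)*(-1/118640) = 303866*(-1/118640) = -151933/59320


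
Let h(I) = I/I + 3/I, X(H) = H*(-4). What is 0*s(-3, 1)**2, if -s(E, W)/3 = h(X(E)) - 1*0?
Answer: 0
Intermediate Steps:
X(H) = -4*H
h(I) = 1 + 3/I
s(E, W) = 3*(3 - 4*E)/(4*E) (s(E, W) = -3*((3 - 4*E)/((-4*E)) - 1*0) = -3*((-1/(4*E))*(3 - 4*E) + 0) = -3*(-(3 - 4*E)/(4*E) + 0) = -(-3)*(3 - 4*E)/(4*E) = 3*(3 - 4*E)/(4*E))
0*s(-3, 1)**2 = 0*(-3 + (9/4)/(-3))**2 = 0*(-3 + (9/4)*(-1/3))**2 = 0*(-3 - 3/4)**2 = 0*(-15/4)**2 = 0*(225/16) = 0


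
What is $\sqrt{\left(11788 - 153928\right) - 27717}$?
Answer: $27 i \sqrt{233} \approx 412.14 i$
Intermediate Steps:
$\sqrt{\left(11788 - 153928\right) - 27717} = \sqrt{-142140 - 27717} = \sqrt{-169857} = 27 i \sqrt{233}$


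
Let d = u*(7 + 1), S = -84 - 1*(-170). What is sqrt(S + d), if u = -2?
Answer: sqrt(70) ≈ 8.3666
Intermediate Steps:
S = 86 (S = -84 + 170 = 86)
d = -16 (d = -2*(7 + 1) = -2*8 = -16)
sqrt(S + d) = sqrt(86 - 16) = sqrt(70)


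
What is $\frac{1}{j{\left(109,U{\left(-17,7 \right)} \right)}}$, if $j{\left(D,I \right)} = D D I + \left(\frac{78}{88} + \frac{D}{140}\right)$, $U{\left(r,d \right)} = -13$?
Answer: $- \frac{385}{59463764} \approx -6.4745 \cdot 10^{-6}$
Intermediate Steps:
$j{\left(D,I \right)} = \frac{39}{44} + \frac{D}{140} + I D^{2}$ ($j{\left(D,I \right)} = D^{2} I + \left(78 \cdot \frac{1}{88} + D \frac{1}{140}\right) = I D^{2} + \left(\frac{39}{44} + \frac{D}{140}\right) = \frac{39}{44} + \frac{D}{140} + I D^{2}$)
$\frac{1}{j{\left(109,U{\left(-17,7 \right)} \right)}} = \frac{1}{\frac{39}{44} + \frac{1}{140} \cdot 109 - 13 \cdot 109^{2}} = \frac{1}{\frac{39}{44} + \frac{109}{140} - 154453} = \frac{1}{- \frac{59463764}{385}} = - \frac{385}{59463764}$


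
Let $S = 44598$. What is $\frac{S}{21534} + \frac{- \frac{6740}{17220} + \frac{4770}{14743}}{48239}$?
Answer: $\frac{4551464409083132}{2197661356127433} \approx 2.071$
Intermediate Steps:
$\frac{S}{21534} + \frac{- \frac{6740}{17220} + \frac{4770}{14743}}{48239} = \frac{44598}{21534} + \frac{- \frac{6740}{17220} + \frac{4770}{14743}}{48239} = 44598 \cdot \frac{1}{21534} + \left(\left(-6740\right) \frac{1}{17220} + 4770 \cdot \frac{1}{14743}\right) \frac{1}{48239} = \frac{7433}{3589} + \left(- \frac{337}{861} + \frac{4770}{14743}\right) \frac{1}{48239} = \frac{7433}{3589} - \frac{861421}{612332503797} = \frac{4551464409083132}{2197661356127433}$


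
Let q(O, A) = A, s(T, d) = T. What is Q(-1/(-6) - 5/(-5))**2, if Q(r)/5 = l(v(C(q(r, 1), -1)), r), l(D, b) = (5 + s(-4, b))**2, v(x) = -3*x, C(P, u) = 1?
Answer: 25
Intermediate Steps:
l(D, b) = 1 (l(D, b) = (5 - 4)**2 = 1**2 = 1)
Q(r) = 5 (Q(r) = 5*1 = 5)
Q(-1/(-6) - 5/(-5))**2 = 5**2 = 25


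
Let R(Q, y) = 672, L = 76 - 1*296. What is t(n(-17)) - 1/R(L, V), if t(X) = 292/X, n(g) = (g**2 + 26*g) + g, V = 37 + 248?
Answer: -98197/57120 ≈ -1.7191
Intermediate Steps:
L = -220 (L = 76 - 296 = -220)
V = 285
n(g) = g**2 + 27*g
t(n(-17)) - 1/R(L, V) = 292/((-17*(27 - 17))) - 1/672 = 292/((-17*10)) - 1*1/672 = 292/(-170) - 1/672 = 292*(-1/170) - 1/672 = -146/85 - 1/672 = -98197/57120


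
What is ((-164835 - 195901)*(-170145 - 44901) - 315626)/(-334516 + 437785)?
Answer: 77574518230/103269 ≈ 7.5119e+5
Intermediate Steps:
((-164835 - 195901)*(-170145 - 44901) - 315626)/(-334516 + 437785) = (-360736*(-215046) - 315626)/103269 = (77574833856 - 315626)*(1/103269) = 77574518230*(1/103269) = 77574518230/103269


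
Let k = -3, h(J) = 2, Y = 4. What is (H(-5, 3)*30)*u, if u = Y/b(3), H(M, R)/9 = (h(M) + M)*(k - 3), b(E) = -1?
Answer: -19440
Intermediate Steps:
H(M, R) = -108 - 54*M (H(M, R) = 9*((2 + M)*(-3 - 3)) = 9*((2 + M)*(-6)) = 9*(-12 - 6*M) = -108 - 54*M)
u = -4 (u = 4/(-1) = 4*(-1) = -4)
(H(-5, 3)*30)*u = ((-108 - 54*(-5))*30)*(-4) = ((-108 + 270)*30)*(-4) = (162*30)*(-4) = 4860*(-4) = -19440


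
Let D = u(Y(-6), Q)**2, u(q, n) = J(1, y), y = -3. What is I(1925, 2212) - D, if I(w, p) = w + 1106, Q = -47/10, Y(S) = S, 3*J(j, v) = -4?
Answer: 27263/9 ≈ 3029.2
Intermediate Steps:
J(j, v) = -4/3 (J(j, v) = (1/3)*(-4) = -4/3)
Q = -47/10 (Q = -47*1/10 = -47/10 ≈ -4.7000)
u(q, n) = -4/3
I(w, p) = 1106 + w
D = 16/9 (D = (-4/3)**2 = 16/9 ≈ 1.7778)
I(1925, 2212) - D = (1106 + 1925) - 1*16/9 = 3031 - 16/9 = 27263/9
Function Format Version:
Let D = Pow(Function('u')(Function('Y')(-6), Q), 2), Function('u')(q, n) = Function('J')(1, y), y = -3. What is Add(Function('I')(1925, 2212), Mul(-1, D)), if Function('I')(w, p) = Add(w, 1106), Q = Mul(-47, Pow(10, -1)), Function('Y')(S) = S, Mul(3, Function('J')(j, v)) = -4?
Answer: Rational(27263, 9) ≈ 3029.2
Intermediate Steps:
Function('J')(j, v) = Rational(-4, 3) (Function('J')(j, v) = Mul(Rational(1, 3), -4) = Rational(-4, 3))
Q = Rational(-47, 10) (Q = Mul(-47, Rational(1, 10)) = Rational(-47, 10) ≈ -4.7000)
Function('u')(q, n) = Rational(-4, 3)
Function('I')(w, p) = Add(1106, w)
D = Rational(16, 9) (D = Pow(Rational(-4, 3), 2) = Rational(16, 9) ≈ 1.7778)
Add(Function('I')(1925, 2212), Mul(-1, D)) = Add(Add(1106, 1925), Mul(-1, Rational(16, 9))) = Add(3031, Rational(-16, 9)) = Rational(27263, 9)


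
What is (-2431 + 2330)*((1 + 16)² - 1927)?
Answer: 165438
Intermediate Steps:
(-2431 + 2330)*((1 + 16)² - 1927) = -101*(17² - 1927) = -101*(289 - 1927) = -101*(-1638) = 165438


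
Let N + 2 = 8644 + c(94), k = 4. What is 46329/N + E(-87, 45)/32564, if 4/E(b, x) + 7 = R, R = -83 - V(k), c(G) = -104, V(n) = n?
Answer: 2954453669/544478221 ≈ 5.4262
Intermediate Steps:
R = -87 (R = -83 - 1*4 = -83 - 4 = -87)
E(b, x) = -2/47 (E(b, x) = 4/(-7 - 87) = 4/(-94) = 4*(-1/94) = -2/47)
N = 8538 (N = -2 + (8644 - 104) = -2 + 8540 = 8538)
46329/N + E(-87, 45)/32564 = 46329/8538 - 2/47/32564 = 46329*(1/8538) - 2/47*1/32564 = 15443/2846 - 1/765254 = 2954453669/544478221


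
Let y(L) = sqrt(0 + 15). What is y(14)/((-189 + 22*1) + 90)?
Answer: -sqrt(15)/77 ≈ -0.050299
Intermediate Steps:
y(L) = sqrt(15)
y(14)/((-189 + 22*1) + 90) = sqrt(15)/((-189 + 22*1) + 90) = sqrt(15)/((-189 + 22) + 90) = sqrt(15)/(-167 + 90) = sqrt(15)/(-77) = sqrt(15)*(-1/77) = -sqrt(15)/77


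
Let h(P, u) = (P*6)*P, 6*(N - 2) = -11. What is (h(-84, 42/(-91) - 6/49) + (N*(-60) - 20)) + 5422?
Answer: 47728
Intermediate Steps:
N = ⅙ (N = 2 + (⅙)*(-11) = 2 - 11/6 = ⅙ ≈ 0.16667)
h(P, u) = 6*P² (h(P, u) = (6*P)*P = 6*P²)
(h(-84, 42/(-91) - 6/49) + (N*(-60) - 20)) + 5422 = (6*(-84)² + ((⅙)*(-60) - 20)) + 5422 = (6*7056 + (-10 - 20)) + 5422 = (42336 - 30) + 5422 = 42306 + 5422 = 47728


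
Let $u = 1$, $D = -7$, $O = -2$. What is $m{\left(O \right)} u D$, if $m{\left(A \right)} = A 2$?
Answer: $28$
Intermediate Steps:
$m{\left(A \right)} = 2 A$
$m{\left(O \right)} u D = 2 \left(-2\right) 1 \left(-7\right) = \left(-4\right) 1 \left(-7\right) = \left(-4\right) \left(-7\right) = 28$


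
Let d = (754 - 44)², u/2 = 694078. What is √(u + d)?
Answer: 4*√118266 ≈ 1375.6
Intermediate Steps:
u = 1388156 (u = 2*694078 = 1388156)
d = 504100 (d = 710² = 504100)
√(u + d) = √(1388156 + 504100) = √1892256 = 4*√118266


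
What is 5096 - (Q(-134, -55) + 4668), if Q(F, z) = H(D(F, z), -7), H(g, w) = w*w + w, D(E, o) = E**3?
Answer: 386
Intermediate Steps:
H(g, w) = w + w**2 (H(g, w) = w**2 + w = w + w**2)
Q(F, z) = 42 (Q(F, z) = -7*(1 - 7) = -7*(-6) = 42)
5096 - (Q(-134, -55) + 4668) = 5096 - (42 + 4668) = 5096 - 1*4710 = 5096 - 4710 = 386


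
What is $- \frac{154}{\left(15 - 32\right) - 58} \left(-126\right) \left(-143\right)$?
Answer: $\frac{924924}{25} \approx 36997.0$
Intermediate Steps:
$- \frac{154}{\left(15 - 32\right) - 58} \left(-126\right) \left(-143\right) = - \frac{154}{-17 - 58} \left(-126\right) \left(-143\right) = - \frac{154}{-75} \left(-126\right) \left(-143\right) = \left(-154\right) \left(- \frac{1}{75}\right) \left(-126\right) \left(-143\right) = \frac{154}{75} \left(-126\right) \left(-143\right) = \left(- \frac{6468}{25}\right) \left(-143\right) = \frac{924924}{25}$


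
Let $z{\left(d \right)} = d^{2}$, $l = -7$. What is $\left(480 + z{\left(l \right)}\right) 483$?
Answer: $255507$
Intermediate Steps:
$\left(480 + z{\left(l \right)}\right) 483 = \left(480 + \left(-7\right)^{2}\right) 483 = \left(480 + 49\right) 483 = 529 \cdot 483 = 255507$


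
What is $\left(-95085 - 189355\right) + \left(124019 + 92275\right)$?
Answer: $-68146$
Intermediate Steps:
$\left(-95085 - 189355\right) + \left(124019 + 92275\right) = \left(-95085 - 189355\right) + 216294 = -284440 + 216294 = -68146$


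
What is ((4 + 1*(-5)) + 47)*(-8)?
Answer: -368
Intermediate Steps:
((4 + 1*(-5)) + 47)*(-8) = ((4 - 5) + 47)*(-8) = (-1 + 47)*(-8) = 46*(-8) = -368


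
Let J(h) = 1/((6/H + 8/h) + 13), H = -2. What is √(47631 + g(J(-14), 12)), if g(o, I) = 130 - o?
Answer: 7*√4245846/66 ≈ 218.54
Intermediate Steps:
J(h) = 1/(10 + 8/h) (J(h) = 1/((6/(-2) + 8/h) + 13) = 1/((6*(-½) + 8/h) + 13) = 1/((-3 + 8/h) + 13) = 1/(10 + 8/h))
√(47631 + g(J(-14), 12)) = √(47631 + (130 - (-14)/(2*(4 + 5*(-14))))) = √(47631 + (130 - (-14)/(2*(4 - 70)))) = √(47631 + (130 - (-14)/(2*(-66)))) = √(47631 + (130 - (-14)*(-1)/(2*66))) = √(47631 + (130 - 1*7/66)) = √(47631 + (130 - 7/66)) = √(47631 + 8573/66) = √(3152219/66) = 7*√4245846/66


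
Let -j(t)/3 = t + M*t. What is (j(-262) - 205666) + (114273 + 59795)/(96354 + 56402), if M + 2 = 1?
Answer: -7854135357/38189 ≈ -2.0566e+5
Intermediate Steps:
M = -1 (M = -2 + 1 = -1)
j(t) = 0 (j(t) = -3*(t - t) = -3*0 = 0)
(j(-262) - 205666) + (114273 + 59795)/(96354 + 56402) = (0 - 205666) + (114273 + 59795)/(96354 + 56402) = -205666 + 174068/152756 = -205666 + 174068*(1/152756) = -205666 + 43517/38189 = -7854135357/38189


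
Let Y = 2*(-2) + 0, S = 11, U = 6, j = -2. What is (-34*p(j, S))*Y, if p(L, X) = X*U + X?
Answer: 10472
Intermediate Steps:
p(L, X) = 7*X (p(L, X) = X*6 + X = 6*X + X = 7*X)
Y = -4 (Y = -4 + 0 = -4)
(-34*p(j, S))*Y = -238*11*(-4) = -34*77*(-4) = -2618*(-4) = 10472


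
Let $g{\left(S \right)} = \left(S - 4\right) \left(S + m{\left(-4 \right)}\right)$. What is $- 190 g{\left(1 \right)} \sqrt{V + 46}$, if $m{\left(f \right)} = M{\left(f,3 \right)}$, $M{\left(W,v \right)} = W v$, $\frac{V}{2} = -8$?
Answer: $- 6270 \sqrt{30} \approx -34342.0$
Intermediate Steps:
$V = -16$ ($V = 2 \left(-8\right) = -16$)
$m{\left(f \right)} = 3 f$ ($m{\left(f \right)} = f 3 = 3 f$)
$g{\left(S \right)} = \left(-12 + S\right) \left(-4 + S\right)$ ($g{\left(S \right)} = \left(S - 4\right) \left(S + 3 \left(-4\right)\right) = \left(-4 + S\right) \left(S - 12\right) = \left(-4 + S\right) \left(-12 + S\right) = \left(-12 + S\right) \left(-4 + S\right)$)
$- 190 g{\left(1 \right)} \sqrt{V + 46} = - 190 \left(48 + 1^{2} - 16\right) \sqrt{-16 + 46} = - 190 \left(48 + 1 - 16\right) \sqrt{30} = \left(-190\right) 33 \sqrt{30} = - 6270 \sqrt{30}$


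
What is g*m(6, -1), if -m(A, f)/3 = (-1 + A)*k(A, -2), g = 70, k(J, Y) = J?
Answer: -6300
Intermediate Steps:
m(A, f) = -3*A*(-1 + A) (m(A, f) = -3*(-1 + A)*A = -3*A*(-1 + A))
g*m(6, -1) = 70*(3*6*(1 - 1*6)) = 70*(3*6*(1 - 6)) = 70*(3*6*(-5)) = 70*(-90) = -6300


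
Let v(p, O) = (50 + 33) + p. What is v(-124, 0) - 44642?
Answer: -44683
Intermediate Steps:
v(p, O) = 83 + p
v(-124, 0) - 44642 = (83 - 124) - 44642 = -41 - 44642 = -44683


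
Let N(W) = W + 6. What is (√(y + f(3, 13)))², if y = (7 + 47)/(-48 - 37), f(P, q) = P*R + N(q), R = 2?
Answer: 2071/85 ≈ 24.365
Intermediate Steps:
N(W) = 6 + W
f(P, q) = 6 + q + 2*P (f(P, q) = P*2 + (6 + q) = 2*P + (6 + q) = 6 + q + 2*P)
y = -54/85 (y = 54/(-85) = 54*(-1/85) = -54/85 ≈ -0.63529)
(√(y + f(3, 13)))² = (√(-54/85 + (6 + 13 + 2*3)))² = (√(-54/85 + (6 + 13 + 6)))² = (√(-54/85 + 25))² = (√(2071/85))² = (√176035/85)² = 2071/85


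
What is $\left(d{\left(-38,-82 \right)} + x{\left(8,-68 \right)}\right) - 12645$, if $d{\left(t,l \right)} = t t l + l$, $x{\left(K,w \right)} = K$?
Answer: $-131127$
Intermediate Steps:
$d{\left(t,l \right)} = l + l t^{2}$ ($d{\left(t,l \right)} = t^{2} l + l = l t^{2} + l = l + l t^{2}$)
$\left(d{\left(-38,-82 \right)} + x{\left(8,-68 \right)}\right) - 12645 = \left(- 82 \left(1 + \left(-38\right)^{2}\right) + 8\right) - 12645 = \left(- 82 \left(1 + 1444\right) + 8\right) - 12645 = \left(\left(-82\right) 1445 + 8\right) - 12645 = \left(-118490 + 8\right) - 12645 = -118482 - 12645 = -131127$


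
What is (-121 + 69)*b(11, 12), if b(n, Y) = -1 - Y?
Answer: 676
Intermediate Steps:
(-121 + 69)*b(11, 12) = (-121 + 69)*(-1 - 1*12) = -52*(-1 - 12) = -52*(-13) = 676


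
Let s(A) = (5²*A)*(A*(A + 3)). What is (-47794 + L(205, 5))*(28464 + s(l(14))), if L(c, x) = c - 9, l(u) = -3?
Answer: -1354829472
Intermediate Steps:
L(c, x) = -9 + c
s(A) = 25*A²*(3 + A) (s(A) = (25*A)*(A*(3 + A)) = 25*A²*(3 + A))
(-47794 + L(205, 5))*(28464 + s(l(14))) = (-47794 + (-9 + 205))*(28464 + 25*(-3)²*(3 - 3)) = (-47794 + 196)*(28464 + 25*9*0) = -47598*(28464 + 0) = -47598*28464 = -1354829472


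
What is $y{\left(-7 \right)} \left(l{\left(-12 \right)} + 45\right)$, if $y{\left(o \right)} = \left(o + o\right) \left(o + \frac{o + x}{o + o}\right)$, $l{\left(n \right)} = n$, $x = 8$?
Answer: $3267$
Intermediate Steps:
$y{\left(o \right)} = 2 o \left(o + \frac{8 + o}{2 o}\right)$ ($y{\left(o \right)} = \left(o + o\right) \left(o + \frac{o + 8}{o + o}\right) = 2 o \left(o + \frac{8 + o}{2 o}\right)$)
$y{\left(-7 \right)} \left(l{\left(-12 \right)} + 45\right) = \left(8 - 7 + 2 \left(-7\right)^{2}\right) \left(-12 + 45\right) = \left(8 - 7 + 2 \cdot 49\right) 33 = \left(8 - 7 + 98\right) 33 = 99 \cdot 33 = 3267$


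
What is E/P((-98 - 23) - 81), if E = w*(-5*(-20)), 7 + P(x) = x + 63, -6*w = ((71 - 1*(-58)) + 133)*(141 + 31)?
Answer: 1126600/219 ≈ 5144.3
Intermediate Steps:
w = -22532/3 (w = -((71 - 1*(-58)) + 133)*(141 + 31)/6 = -((71 + 58) + 133)*172/6 = -(129 + 133)*172/6 = -131*172/3 = -⅙*45064 = -22532/3 ≈ -7510.7)
P(x) = 56 + x (P(x) = -7 + (x + 63) = -7 + (63 + x) = 56 + x)
E = -2253200/3 (E = -(-112660)*(-20)/3 = -22532/3*100 = -2253200/3 ≈ -7.5107e+5)
E/P((-98 - 23) - 81) = -2253200/(3*(56 + ((-98 - 23) - 81))) = -2253200/(3*(56 + (-121 - 81))) = -2253200/(3*(56 - 202)) = -2253200/3/(-146) = -2253200/3*(-1/146) = 1126600/219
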